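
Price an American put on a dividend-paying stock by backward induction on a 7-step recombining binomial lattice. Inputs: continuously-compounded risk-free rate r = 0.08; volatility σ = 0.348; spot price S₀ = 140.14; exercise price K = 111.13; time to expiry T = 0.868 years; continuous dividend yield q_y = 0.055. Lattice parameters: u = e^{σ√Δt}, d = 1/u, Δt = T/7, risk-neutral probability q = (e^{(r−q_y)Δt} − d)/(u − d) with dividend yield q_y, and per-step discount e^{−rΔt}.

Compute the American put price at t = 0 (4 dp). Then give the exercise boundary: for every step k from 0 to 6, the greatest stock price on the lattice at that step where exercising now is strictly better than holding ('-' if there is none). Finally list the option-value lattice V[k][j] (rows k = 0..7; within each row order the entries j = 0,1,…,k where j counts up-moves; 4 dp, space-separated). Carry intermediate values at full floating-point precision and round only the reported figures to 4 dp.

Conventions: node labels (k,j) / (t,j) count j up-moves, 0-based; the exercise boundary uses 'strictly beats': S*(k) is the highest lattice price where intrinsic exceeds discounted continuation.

Δt=0.12400, u=1.13037, d=0.88467, q=0.48204, disc=e^(-rΔt)=0.99013
k=7 terminal: V=max(K-S,0) → 51.6977 35.1914 14.1008 0.0000 0.0000 0.0000 0.0000 0.0000
k=6: j=0 S=67.1804 intr=43.9496 cont=43.3093 V=43.9496[EX]; j=1 S=85.8385 intr=25.2915 cont=24.7779 V=25.2915[EX]; j=2 S=109.6787 intr=1.4513 cont=7.2316 V=7.2316[hold]; j=3 S=140.1400 intr=0.0000 cont=0.0000 V=0.0000[hold]; j=4 S=179.0614 intr=0.0000 cont=0.0000 V=0.0000[hold]; j=5 S=228.7926 intr=0.0000 cont=0.0000 V=0.0000[hold]; j=6 S=292.3356 intr=0.0000 cont=0.0000 V=0.0000[hold]  S*(6)=85.8385
k=5: j=0 S=75.9386 intr=35.1914 cont=34.6106 V=35.1914[EX]; j=1 S=97.0292 intr=14.1008 cont=16.4222 V=16.4222[hold]; j=2 S=123.9773 intr=0.0000 cont=3.7087 V=3.7087[hold]; j=3 S=158.4098 intr=0.0000 cont=0.0000 V=0.0000[hold]; j=4 S=202.4053 intr=0.0000 cont=0.0000 V=0.0000[hold]; j=5 S=258.6198 intr=0.0000 cont=0.0000 V=0.0000[hold]  S*(5)=75.9386
k=4: j=0 S=85.8385 intr=25.2915 cont=25.8859 V=25.8859[hold]; j=1 S=109.6787 intr=1.4513 cont=10.1922 V=10.1922[hold]; j=2 S=140.1400 intr=0.0000 cont=1.9020 V=1.9020[hold]; j=3 S=179.0614 intr=0.0000 cont=0.0000 V=0.0000[hold]; j=4 S=228.7926 intr=0.0000 cont=0.0000 V=0.0000[hold]  S*(4)=-
k=3: j=0 S=97.0292 intr=14.1008 cont=18.1400 V=18.1400[hold]; j=1 S=123.9773 intr=0.0000 cont=6.1348 V=6.1348[hold]; j=2 S=158.4098 intr=0.0000 cont=0.9754 V=0.9754[hold]; j=3 S=202.4053 intr=0.0000 cont=0.0000 V=0.0000[hold]  S*(3)=-
k=2: j=0 S=109.6787 intr=1.4513 cont=12.2311 V=12.2311[hold]; j=1 S=140.1400 intr=0.0000 cont=3.6118 V=3.6118[hold]; j=2 S=179.0614 intr=0.0000 cont=0.5003 V=0.5003[hold]  S*(2)=-
k=1: j=0 S=123.9773 intr=0.0000 cont=7.9966 V=7.9966[hold]; j=1 S=158.4098 intr=0.0000 cont=2.0911 V=2.0911[hold]  S*(1)=-
k=0: j=0 S=140.1400 intr=0.0000 cont=5.0990 V=5.0990[hold]  S*(0)=-

price = 5.0990
boundary = - - - - - 75.9386 85.8385
tree:
5.0990
7.9966 2.0911
12.2311 3.6118 0.5003
18.1400 6.1348 0.9754 0.0000
25.8859 10.1922 1.9020 0.0000 0.0000
35.1914 16.4222 3.7087 0.0000 0.0000 0.0000
43.9496 25.2915 7.2316 0.0000 0.0000 0.0000 0.0000
51.6977 35.1914 14.1008 0.0000 0.0000 0.0000 0.0000 0.0000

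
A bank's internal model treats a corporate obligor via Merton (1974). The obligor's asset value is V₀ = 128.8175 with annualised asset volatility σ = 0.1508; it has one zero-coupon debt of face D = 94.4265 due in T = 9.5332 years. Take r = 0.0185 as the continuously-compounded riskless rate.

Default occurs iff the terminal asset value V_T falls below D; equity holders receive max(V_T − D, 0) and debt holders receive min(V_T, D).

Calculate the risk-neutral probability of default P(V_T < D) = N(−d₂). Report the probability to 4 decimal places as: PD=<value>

Work the structural quantities from V₀ = 128.8175 against face 94.4265:
d₁ = [ln(V₀/D) + (r + σ²/2)T] / (σ√T)
   = [ln(128.8175/94.4265) + (0.0185 + 0.5·0.1508²)·9.5332] / (0.1508·√9.5332)
   = [0.310575 + 0.284760] / 0.465608 = 1.278617
d₂ = d₁ − σ√T = 1.278617 − 0.465608 = 0.813009
risk-neutral PD = N(−d₂) = N(-0.813009) = 0.208107

PD=0.2081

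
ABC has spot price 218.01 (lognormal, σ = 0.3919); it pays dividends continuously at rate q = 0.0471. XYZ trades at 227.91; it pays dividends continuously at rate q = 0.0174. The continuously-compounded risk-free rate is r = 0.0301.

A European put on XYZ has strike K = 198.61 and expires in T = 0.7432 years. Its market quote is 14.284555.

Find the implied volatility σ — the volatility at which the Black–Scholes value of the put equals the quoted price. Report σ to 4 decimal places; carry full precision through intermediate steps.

sigma = 0.3757

At σ = 0.3757 the Black–Scholes value reproduces the quote:
σ√T = 0.3757·√0.7432 = 0.323887
d₁ = (ln(S/K) + (r−q+σ²/2)T) / (σ√T) = (ln(227.91/198.61) + (0.0301−0.0174+0.3757²/2)·0.7432) / 0.323887 = (0.137608 + 0.061890) / 0.323887 = 0.615948
d₂ = d₁ − σ√T = 0.615948 − 0.323887 = 0.292061
e^{−rT} = 0.977878
e^{−qT} = 0.987152
N(−d₁) = 0.268964,  N(−d₂) = 0.385120
V = K·e^{−rT}·N(−d₂) − S·e^{−qT}·N(−d₁) = 74.796613 − 60.512058 = 14.284555 (matching the quote); vega is positive throughout, so no other σ reproduces this price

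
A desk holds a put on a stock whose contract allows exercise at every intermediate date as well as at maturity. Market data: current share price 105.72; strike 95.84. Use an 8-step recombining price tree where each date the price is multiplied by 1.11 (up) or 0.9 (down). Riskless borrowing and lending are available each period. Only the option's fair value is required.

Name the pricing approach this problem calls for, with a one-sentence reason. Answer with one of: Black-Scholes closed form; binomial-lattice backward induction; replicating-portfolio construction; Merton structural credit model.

framework: binomial-lattice backward induction

Key observation: the put (strike 95.84 on spot 105.72) is American-style on a 8-step discrete price model, so the early-exercise decision at every node requires stepwise backward valuation — a closed form cannot price the exercise right.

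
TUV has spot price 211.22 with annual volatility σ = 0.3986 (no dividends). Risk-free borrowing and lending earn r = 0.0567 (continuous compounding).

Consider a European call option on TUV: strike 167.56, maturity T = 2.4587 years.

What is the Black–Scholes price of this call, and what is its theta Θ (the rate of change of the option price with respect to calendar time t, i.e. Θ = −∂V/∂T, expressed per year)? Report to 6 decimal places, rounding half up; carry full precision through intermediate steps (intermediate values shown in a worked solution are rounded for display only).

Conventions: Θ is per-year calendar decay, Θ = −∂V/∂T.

price = 83.674859
Θ = -12.151299

σ√T = 0.3986·√2.4587 = 0.625014
d₁ = (ln(S/K) + (r+σ²/2)T) / (σ√T) = (ln(211.22/167.56) + (0.0567+0.3986²/2)·2.4587) / 0.625014 = (0.231559 + 0.334730) / 0.625014 = 0.906041
d₂ = d₁ − σ√T = 0.906041 − 0.625014 = 0.281026
e^{−rT} = 0.869873
N(d₁) = 0.817543,  N(d₂) = 0.610655
Call price V = S·N(d₁) − K·e^{−rT}·N(d₂) = 172.681403 − 89.006544 = 83.674859
φ(d₁) = (1/√(2π))·e^{−d₁²/2} = 0.264638
Θ = −S·φ(d₁)·σ/(2√T) − r·K·e^{−rT}·N(d₂) = −7.104628 − 5.046671 = -12.151299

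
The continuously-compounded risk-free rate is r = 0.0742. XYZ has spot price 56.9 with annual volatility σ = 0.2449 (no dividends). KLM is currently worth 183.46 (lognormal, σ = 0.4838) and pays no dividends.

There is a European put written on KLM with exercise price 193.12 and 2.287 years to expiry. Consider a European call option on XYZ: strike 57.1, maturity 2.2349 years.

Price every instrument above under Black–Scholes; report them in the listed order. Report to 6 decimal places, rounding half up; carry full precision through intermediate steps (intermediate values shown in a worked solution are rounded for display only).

price(KLM put K=193.12) = 39.830144
price(XYZ call K=57.1) = 12.637260

[KLM put K=193.12]
σ√T = 0.4838·√2.287 = 0.731643
d₁ = (ln(S/K) + (r+σ²/2)T) / (σ√T) = (ln(183.46/193.12) + (0.0742+0.4838²/2)·2.287) / 0.731643 = (-0.051315 + 0.437346) / 0.731643 = 0.527622
d₂ = d₁ − σ√T = 0.527622 − 0.731643 = -0.204021
e^{−rT} = 0.843922
N(−d₁) = 0.298881,  N(−d₂) = 0.580831
price = K·e^{−rT}·N(−d₂) − S·N(−d₁) = 94.662826 − 54.832682 = 39.830144
[XYZ call K=57.1]
σ√T = 0.2449·√2.2349 = 0.366115
d₁ = (ln(S/K) + (r+σ²/2)T) / (σ√T) = (ln(56.9/57.1) + (0.0742+0.2449²/2)·2.2349) / 0.366115 = (-0.003509 + 0.232850) / 0.366115 = 0.626417
d₂ = d₁ − σ√T = 0.626417 − 0.366115 = 0.260302
e^{−rT} = 0.847191
N(d₁) = 0.734479,  N(d₂) = 0.602685
price = S·N(d₁) − K·e^{−rT}·N(d₂) = 41.791879 − 29.154620 = 12.637260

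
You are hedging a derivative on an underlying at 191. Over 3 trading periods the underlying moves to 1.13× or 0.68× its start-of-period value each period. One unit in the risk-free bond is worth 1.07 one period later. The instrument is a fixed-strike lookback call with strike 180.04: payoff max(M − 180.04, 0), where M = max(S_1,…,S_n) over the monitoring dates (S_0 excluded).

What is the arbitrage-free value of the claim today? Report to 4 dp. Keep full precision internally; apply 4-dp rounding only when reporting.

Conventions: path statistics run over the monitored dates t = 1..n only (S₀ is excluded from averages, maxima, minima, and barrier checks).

Risk-neutral up-probability p* = (R−d)/(u−d) = (1.07−0.68)/(1.13−0.68) = 0.8667; the claim prices as the p*-weighted sum of path payoffs discounted by R^3.
Enumerate all 2^3 = 8 price paths (U = up ×1.13, D = down ×0.68); each path with k up-moves has probability p*^k·(1−p*)^(3−k).
DDD: M=129.8800, payoff=0.0000, prob=0.002370
UDD: M=215.8300, payoff=35.7900, prob=0.015407
DUD: M=146.7644, payoff=0.0000, prob=0.015407
UUD: M=243.8879, payoff=63.8479, prob=0.100148
DDU: M=129.8800, payoff=0.0000, prob=0.015407
UDU: M=215.8300, payoff=35.7900, prob=0.100148
DUU: M=165.8438, payoff=0.0000, prob=0.100148
UUU: M=275.5933, payoff=95.5533, prob=0.650963
Price = Σ prob·payoff / R^3 = 72.731659 / 1.225043 = 59.3707

price = 59.3707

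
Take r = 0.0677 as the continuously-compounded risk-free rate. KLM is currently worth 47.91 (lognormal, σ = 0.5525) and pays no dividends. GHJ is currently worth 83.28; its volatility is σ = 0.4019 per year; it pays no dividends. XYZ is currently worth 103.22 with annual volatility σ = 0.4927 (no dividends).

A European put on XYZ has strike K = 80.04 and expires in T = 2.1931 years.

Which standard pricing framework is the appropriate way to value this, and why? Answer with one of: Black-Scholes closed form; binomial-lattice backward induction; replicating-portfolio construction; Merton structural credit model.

Key observation: everything needed for the exact continuous-time valuation of the European put on XYZ (strike 80.04) is given, and no feature rules the closed form out.

framework: Black-Scholes closed form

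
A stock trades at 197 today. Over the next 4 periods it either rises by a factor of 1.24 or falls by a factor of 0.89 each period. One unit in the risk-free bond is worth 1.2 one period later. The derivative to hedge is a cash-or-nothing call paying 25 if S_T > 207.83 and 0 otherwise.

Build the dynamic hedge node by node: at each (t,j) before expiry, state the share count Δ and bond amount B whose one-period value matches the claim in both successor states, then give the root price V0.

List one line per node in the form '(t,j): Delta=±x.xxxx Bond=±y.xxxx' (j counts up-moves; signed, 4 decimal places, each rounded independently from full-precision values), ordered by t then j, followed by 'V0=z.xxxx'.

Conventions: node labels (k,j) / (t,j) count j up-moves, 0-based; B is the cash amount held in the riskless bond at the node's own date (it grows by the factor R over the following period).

(0,0): Delta=0.0073 Bond=10.5559
(1,0): Delta=0.0573 Bond=3.9018
(1,1): Delta=0.0027 Bond=13.7981
(2,0): Delta=0.3379 Bond=-39.1015
(2,1): Delta=0.0313 Bond=10.3316
(2,2): Delta=0.0000 Bond=17.3611
(3,0): Delta=0.0000 Bond=0.0000
(3,1): Delta=0.3692 Bond=-52.9762
(3,2): Delta=0.0000 Bond=20.8333
(3,3): Delta=0.0000 Bond=20.8333
V0=11.9905

Under the risk-neutral measure, an up-move has probability p* = (R−d)/(u−d) = 0.8857 and values discount at R = 1.2.
Payoffs at expiry: V(4,0)=0.0000, V(4,1)=0.0000, V(4,2)=25.0000, V(4,3)=25.0000, V(4,4)=25.0000
Node (3,0) S=138.8789: V=(p*·0.0000+(1−p*)·0.0000)/1.2=0.0000; Δ=(0.0000−0.0000)/(172.2098−123.6022)=0.0000; B=V−Δ·S=0.0000
Node (3,1) S=193.4942: V=(p*·25.0000+(1−p*)·0.0000)/1.2=18.4524; Δ=(25.0000−0.0000)/(239.9328−172.2098)=0.3692; B=V−Δ·S=-52.9762
Node (3,2) S=269.5874: V=(p*·25.0000+(1−p*)·25.0000)/1.2=20.8333; Δ=(25.0000−25.0000)/(334.2884−239.9328)=0.0000; B=V−Δ·S=20.8333
Node (3,3) S=375.6049: V=(p*·25.0000+(1−p*)·25.0000)/1.2=20.8333; Δ=(25.0000−25.0000)/(465.7501−334.2884)=0.0000; B=V−Δ·S=20.8333
Node (2,0) S=156.0437: V=(p*·18.4524+(1−p*)·0.0000)/1.2=13.6196; Δ=(18.4524−0.0000)/(193.4942−138.8789)=0.3379; B=V−Δ·S=-39.1015
Node (2,1) S=217.4092: V=(p*·20.8333+(1−p*)·18.4524)/1.2=17.1344; Δ=(20.8333−18.4524)/(269.5874−193.4942)=0.0313; B=V−Δ·S=10.3316
Node (2,2) S=302.9072: V=(p*·20.8333+(1−p*)·20.8333)/1.2=17.3611; Δ=(20.8333−20.8333)/(375.6049−269.5874)=0.0000; B=V−Δ·S=17.3611
Node (1,0) S=175.3300: V=(p*·17.1344+(1−p*)·13.6196)/1.2=13.9439; Δ=(17.1344−13.6196)/(217.4092−156.0437)=0.0573; B=V−Δ·S=3.9018
Node (1,1) S=244.2800: V=(p*·17.3611+(1−p*)·17.1344)/1.2=14.4460; Δ=(17.3611−17.1344)/(302.9072−217.4092)=0.0027; B=V−Δ·S=13.7981
Node (0,0) S=197.0000: V=(p*·14.4460+(1−p*)·13.9439)/1.2=11.9905; Δ=(14.4460−13.9439)/(244.2800−175.3300)=0.0073; B=V−Δ·S=10.5559
Sanity check at the root: Δ(0,0)·S0 + B(0,0) reproduces V0 = 11.9905.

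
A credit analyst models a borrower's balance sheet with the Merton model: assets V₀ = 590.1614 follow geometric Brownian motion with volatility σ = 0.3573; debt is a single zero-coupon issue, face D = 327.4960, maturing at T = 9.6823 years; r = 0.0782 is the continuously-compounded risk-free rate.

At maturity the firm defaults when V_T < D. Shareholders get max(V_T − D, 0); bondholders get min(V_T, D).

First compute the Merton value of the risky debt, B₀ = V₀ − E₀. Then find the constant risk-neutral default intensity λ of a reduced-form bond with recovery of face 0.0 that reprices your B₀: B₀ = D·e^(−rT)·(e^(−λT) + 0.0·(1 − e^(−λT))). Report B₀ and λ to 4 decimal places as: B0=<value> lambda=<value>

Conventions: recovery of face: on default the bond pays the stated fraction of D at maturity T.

B0=137.0378 lambda=0.0118

Equity is a call on the firm's assets struck at D = 327.4960:
d₁ = [ln(V₀/D) + (r + σ²/2)T] / (σ√T)
   = [ln(590.1614/327.4960) + (0.0782 + 0.5·0.3573²)·9.6823] / (0.3573·√9.6823)
   = [0.588920 + 1.375193] / 1.111789 = 1.766624
d₂ = d₁ − σ√T = 1.766624 − 1.111789 = 0.654836
N(d₁) = 0.961354,  N(d₂) = 0.743713,  e^(−rT) = 0.468998
E₀ = V₀·N(d₁) − D·e^(−rT)·N(d₂)
   = 590.1614·0.961354 − 327.4960·0.468998·0.743713 = 453.123562
B₀ = V₀ − E₀ = 590.1614 − 453.123562 = 137.037838
e^(−λT) = (B₀·e^(rT)/D − 0)/(1 − 0) = (137.0378·2.132203/327.4960 − 0)/1 = 0.89220158
λ = −ln(0.89220158)/9.6823 = 0.011781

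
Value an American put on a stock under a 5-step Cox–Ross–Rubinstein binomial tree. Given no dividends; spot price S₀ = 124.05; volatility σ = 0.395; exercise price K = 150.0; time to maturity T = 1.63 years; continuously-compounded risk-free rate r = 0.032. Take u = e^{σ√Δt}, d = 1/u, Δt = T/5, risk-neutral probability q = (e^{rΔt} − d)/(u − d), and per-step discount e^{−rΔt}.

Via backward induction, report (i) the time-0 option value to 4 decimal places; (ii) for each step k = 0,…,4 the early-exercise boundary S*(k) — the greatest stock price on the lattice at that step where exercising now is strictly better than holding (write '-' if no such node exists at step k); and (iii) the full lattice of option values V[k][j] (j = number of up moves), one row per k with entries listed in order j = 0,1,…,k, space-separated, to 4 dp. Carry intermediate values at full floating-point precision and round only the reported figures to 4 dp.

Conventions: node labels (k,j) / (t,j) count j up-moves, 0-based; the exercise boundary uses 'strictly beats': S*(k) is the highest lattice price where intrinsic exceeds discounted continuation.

params: Δt=0.32600 u=1.25299 d=0.79809 q=0.46691 e^(-rΔt)=0.98962
t_5 payoffs: 109.8336 86.9396 50.9966 0.0000 0.0000 0.0000
t_4: node(4,0) S=50.3280 payoff=99.6720 vs cont=98.1153 → 99.6720 [stop]  node(4,1) S=79.0138 payoff=70.9862 vs cont=69.4295 → 70.9862 [stop]  node(4,2) S=124.0500 payoff=25.9500 vs cont=26.9038 → 26.9038 [wait]  node(4,3) S=194.7558 payoff=0.0000 vs cont=0.0000 → 0.0000 [wait]  node(4,4) S=305.7623 payoff=0.0000 vs cont=0.0000 → 0.0000 [wait]  ⇒ S*(4)=79.0138
t_3: node(3,0) S=63.0604 payoff=86.9396 vs cont=85.3830 → 86.9396 [stop]  node(3,1) S=99.0034 payoff=50.9966 vs cont=49.8807 → 50.9966 [stop]  node(3,2) S=155.4331 payoff=0.0000 vs cont=14.1933 → 14.1933 [wait]  node(3,3) S=244.0266 payoff=0.0000 vs cont=0.0000 → 0.0000 [wait]  ⇒ S*(3)=99.0034
t_2: node(2,0) S=79.0138 payoff=70.9862 vs cont=69.4295 → 70.9862 [stop]  node(2,1) S=124.0500 payoff=25.9500 vs cont=33.4620 → 33.4620 [wait]  node(2,2) S=194.7558 payoff=0.0000 vs cont=7.4878 → 7.4878 [wait]  ⇒ S*(2)=79.0138
t_1: node(1,0) S=99.0034 payoff=50.9966 vs cont=52.9110 → 52.9110 [wait]  node(1,1) S=155.4331 payoff=0.0000 vs cont=21.1130 → 21.1130 [wait]  ⇒ S*(1)=-
t_0: node(0,0) S=124.0500 payoff=25.9500 vs cont=37.6692 → 37.6692 [wait]  ⇒ S*(0)=-

price = 37.6692
boundary = - - 79.0138 99.0034 79.0138
tree:
37.6692
52.9110 21.1130
70.9862 33.4620 7.4878
86.9396 50.9966 14.1933 0.0000
99.6720 70.9862 26.9038 0.0000 0.0000
109.8336 86.9396 50.9966 0.0000 0.0000 0.0000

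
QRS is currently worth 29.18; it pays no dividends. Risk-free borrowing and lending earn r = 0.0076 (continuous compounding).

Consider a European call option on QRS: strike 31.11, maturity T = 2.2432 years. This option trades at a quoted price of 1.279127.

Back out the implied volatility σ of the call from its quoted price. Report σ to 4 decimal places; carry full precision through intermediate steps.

At σ = 0.1065 the Black–Scholes value reproduces the quote:
σ√T = 0.1065·√2.2432 = 0.159508
d₁ = (ln(S/K) + (r+σ²/2)T) / (σ√T) = (ln(29.18/31.11) + (0.0076+0.1065²/2)·2.2432) / 0.159508 = (-0.064046 + 0.029770) / 0.159508 = -0.214885
d₂ = d₁ − σ√T = -0.214885 − 0.159508 = -0.374394
e^{−rT} = 0.983096
N(d₁) = 0.414928,  N(d₂) = 0.354056
V = S·N(d₁) − K·e^{−rT}·N(d₂) = 12.107612 − 10.828485 = 1.279127 (the quoted price), and the Black–Scholes price is strictly increasing in σ, so σ is unique

sigma = 0.1065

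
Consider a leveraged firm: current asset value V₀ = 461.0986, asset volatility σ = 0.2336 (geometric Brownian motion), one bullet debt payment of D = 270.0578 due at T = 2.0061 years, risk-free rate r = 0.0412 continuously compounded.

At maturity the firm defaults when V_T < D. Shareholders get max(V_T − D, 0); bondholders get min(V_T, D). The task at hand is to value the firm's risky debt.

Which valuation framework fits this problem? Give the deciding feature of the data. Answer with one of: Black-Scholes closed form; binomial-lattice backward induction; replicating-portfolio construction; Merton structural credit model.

framework: Merton structural credit model

Key observation: the data describe a firm's assets (V₀ = 461.0986, GBM) and a single zero-coupon debt of face 270.0578, so credit quantities follow from equity-as-call in the structural model.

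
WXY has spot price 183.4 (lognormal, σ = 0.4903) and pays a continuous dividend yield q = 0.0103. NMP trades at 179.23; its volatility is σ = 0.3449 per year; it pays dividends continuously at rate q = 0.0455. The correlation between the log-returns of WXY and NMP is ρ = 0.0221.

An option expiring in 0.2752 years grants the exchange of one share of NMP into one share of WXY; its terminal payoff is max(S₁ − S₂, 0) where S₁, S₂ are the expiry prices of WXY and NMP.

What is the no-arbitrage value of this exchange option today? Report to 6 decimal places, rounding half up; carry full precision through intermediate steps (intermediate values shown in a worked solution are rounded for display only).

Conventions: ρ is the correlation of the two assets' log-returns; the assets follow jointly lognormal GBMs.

exchange price = 25.311059

σ_eff = √(σ₁² + σ₂² − 2ρσ₁σ₂) = √(0.4903² + 0.3449² − 2·0.0221·0.4903·0.3449) = 0.593191
d₁ = (ln(S₁/S₂) + (q₂ − q₁ + σ_eff²/2)T) / (σ_eff√T) = (ln(183.4/179.23) + (0.0455 − 0.0103 + 0.175938)·0.2752) / 0.311185 = 0.260632
d₂ = d₁ − σ_eff√T = 0.260632 − 0.311185 = -0.050553
N(d₁) = 0.602812,  N(d₂) = 0.479841
V = S₁·e^{−q₁T}·N(d₁) − S₂·e^{−q₂T}·N(d₂) = 110.242758 − 84.931699 = 25.311059
Key observation: the rate r is irrelevant here: denominating values in NMP turns the exchange into a ratio option on S₁/S₂, and discounting at r drops out.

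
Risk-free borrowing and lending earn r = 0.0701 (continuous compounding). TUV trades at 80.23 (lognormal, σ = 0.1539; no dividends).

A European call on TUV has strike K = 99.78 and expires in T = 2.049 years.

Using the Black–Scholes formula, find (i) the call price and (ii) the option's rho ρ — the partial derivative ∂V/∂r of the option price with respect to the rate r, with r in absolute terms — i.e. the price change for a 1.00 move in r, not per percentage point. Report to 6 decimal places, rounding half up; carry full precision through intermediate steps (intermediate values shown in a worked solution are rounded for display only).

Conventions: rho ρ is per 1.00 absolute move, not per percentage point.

σ√T = 0.1539·√2.049 = 0.220298
d₁ = (ln(S/K) + (r+σ²/2)T) / (σ√T) = (ln(80.23/99.78) + (0.0701+0.1539²/2)·2.049) / 0.220298 = (-0.218070 + 0.167900) / 0.220298 = -0.227737
d₂ = d₁ − σ√T = -0.227737 − 0.220298 = -0.448034
e^{−rT} = 0.866204
N(d₁) = 0.409925,  N(d₂) = 0.327064
Call price V = S·N(d₁) − K·e^{−rT}·N(d₂) = 32.888317 − 28.268104 = 4.620213
ρ = K·T·e^{−rT}·N(d₂) = 57.921345

price = 4.620213
ρ = 57.921345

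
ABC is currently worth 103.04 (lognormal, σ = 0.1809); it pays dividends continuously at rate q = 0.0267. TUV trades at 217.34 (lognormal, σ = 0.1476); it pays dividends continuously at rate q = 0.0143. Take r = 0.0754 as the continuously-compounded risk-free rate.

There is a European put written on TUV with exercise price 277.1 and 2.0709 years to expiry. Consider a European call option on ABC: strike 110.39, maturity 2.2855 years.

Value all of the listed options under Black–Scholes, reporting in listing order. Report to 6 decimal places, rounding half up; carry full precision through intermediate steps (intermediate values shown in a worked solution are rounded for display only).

[TUV put K=277.1]
σ√T = 0.1476·√2.0709 = 0.212406
d₁ = (ln(S/K) + (r−q+σ²/2)T) / (σ√T) = (ln(217.34/277.1) + (0.0754−0.0143+0.1476²/2)·2.0709) / 0.212406 = (-0.242916 + 0.149090) / 0.212406 = -0.441728
d₂ = d₁ − σ√T = -0.441728 − 0.212406 = -0.654133
e^{−rT} = 0.855434
e^{−qT} = 0.970820
N(−d₁) = 0.670657,  N(−d₂) = 0.743487
price = K·e^{−rT}·N(−d₂) − S·e^{−qT}·N(−d₁) = 176.236823 − 141.507325 = 34.729498
[ABC call K=110.39]
σ√T = 0.1809·√2.2855 = 0.273482
d₁ = (ln(S/K) + (r−q+σ²/2)T) / (σ√T) = (ln(103.04/110.39) + (0.0754−0.0267+0.1809²/2)·2.2855) / 0.273482 = (-0.068902 + 0.148700) / 0.273482 = 0.291784
d₂ = d₁ − σ√T = 0.291784 − 0.273482 = 0.018302
e^{−rT} = 0.841704
e^{−qT} = 0.940802
N(d₁) = 0.614774,  N(d₂) = 0.507301
price = S·e^{−qT}·N(d₁) − K·e^{−rT}·N(d₂) = 59.596344 − 47.136243 = 12.460101

price(TUV put K=277.1) = 34.729498
price(ABC call K=110.39) = 12.460101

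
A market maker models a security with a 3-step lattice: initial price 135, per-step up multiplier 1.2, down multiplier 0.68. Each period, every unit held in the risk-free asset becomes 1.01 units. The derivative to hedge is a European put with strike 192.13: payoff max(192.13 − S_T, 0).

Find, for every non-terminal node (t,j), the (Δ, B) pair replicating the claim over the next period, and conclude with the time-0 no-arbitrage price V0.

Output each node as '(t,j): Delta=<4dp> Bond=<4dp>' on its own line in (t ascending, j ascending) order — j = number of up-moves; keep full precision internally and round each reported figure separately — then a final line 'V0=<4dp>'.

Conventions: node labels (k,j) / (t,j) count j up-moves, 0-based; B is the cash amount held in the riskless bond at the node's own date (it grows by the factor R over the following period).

(0,0): Delta=-0.7686 Bond=165.4450
(1,0): Delta=-1.0000 Bond=188.3443
(1,1): Delta=-0.6931 Bond=154.8675
(2,0): Delta=-1.0000 Bond=190.2277
(2,1): Delta=-1.0000 Bond=190.2277
(2,2): Delta=-0.5929 Bond=136.9490
V0=61.6874

No-arbitrage ⇒ martingale measure with p* = (R−d)/(u−d) = 0.6346.
Expiry values: V(3,0)=149.6817, V(3,1)=117.2212, V(3,2)=59.9380, V(3,3)=0.0000
Node (2,0) S=62.4240: V=(p*·117.2212+(1−p*)·149.6817)/1.01=127.8037; Δ=(117.2212−149.6817)/(74.9088−42.4483)=-1.0000; B=V−Δ·S=190.2277
Node (2,1) S=110.1600: V=(p*·59.9380+(1−p*)·117.2212)/1.01=80.0677; Δ=(59.9380−117.2212)/(132.1920−74.9088)=-1.0000; B=V−Δ·S=190.2277
Node (2,2) S=194.4000: V=(p*·0.0000+(1−p*)·59.9380)/1.01=21.6836; Δ=(0.0000−59.9380)/(233.2800−132.1920)=-0.5929; B=V−Δ·S=136.9490
Node (1,0) S=91.8000: V=(p*·80.0677+(1−p*)·127.8037)/1.01=96.5443; Δ=(80.0677−127.8037)/(110.1600−62.4240)=-1.0000; B=V−Δ·S=188.3443
Node (1,1) S=162.0000: V=(p*·21.6836+(1−p*)·80.0677)/1.01=42.5903; Δ=(21.6836−80.0677)/(194.4000−110.1600)=-0.6931; B=V−Δ·S=154.8675
Node (0,0) S=135.0000: V=(p*·42.5903+(1−p*)·96.5443)/1.01=61.6874; Δ=(42.5903−96.5443)/(162.0000−91.8000)=-0.7686; B=V−Δ·S=165.4450
Sanity check at the root: Δ(0,0)·S0 + B(0,0) reproduces V0 = 61.6874.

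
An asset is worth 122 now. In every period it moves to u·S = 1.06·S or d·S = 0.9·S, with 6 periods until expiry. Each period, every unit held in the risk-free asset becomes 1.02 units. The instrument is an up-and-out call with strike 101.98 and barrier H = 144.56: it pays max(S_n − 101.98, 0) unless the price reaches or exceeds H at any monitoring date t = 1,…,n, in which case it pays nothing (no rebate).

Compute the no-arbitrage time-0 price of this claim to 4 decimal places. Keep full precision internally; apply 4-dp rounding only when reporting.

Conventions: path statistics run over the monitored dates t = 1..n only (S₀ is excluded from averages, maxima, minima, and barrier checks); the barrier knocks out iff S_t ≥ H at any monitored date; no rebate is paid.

Set p* = 0.7500 (from d < R < u); the path-dependent value is the discounted p*-expectation over all price paths.
Enumerate all 2^6 = 64 price paths (U = up ×1.06, D = down ×0.9); each path with k up-moves has probability p*^k·(1−p*)^(6−k).
DDDDDD: M=109.8000, payoff=0.0000, prob=0.000244
UDDDDD: M=129.3200, payoff=0.0000, prob=0.000732
DUDDDD: M=116.3880, payoff=0.0000, prob=0.000732
UUDDDD: M=137.0792, payoff=0.0000, prob=0.002197
DDUDDD: M=109.8000, payoff=0.0000, prob=0.000732
UDUDDD: M=129.3200, payoff=0.0000, prob=0.002197
DUUDDD: M=123.3713, payoff=0.0000, prob=0.002197
UUUDDD: M=145.3040, payoff=0.0000, prob=0.006592
DDDUDD: M=109.8000, payoff=0.0000, prob=0.000732
UDDUDD: M=129.3200, payoff=0.0000, prob=0.002197
DUDUDD: M=116.3880, payoff=0.0000, prob=0.002197
UUDUDD: M=137.0792, payoff=3.9466, prob=0.006592
DDUUDD: M=111.0342, payoff=0.0000, prob=0.002197
UDUUDD: M=130.7736, payoff=3.9466, prob=0.006592
DUUUDD: M=130.7736, payoff=3.9466, prob=0.006592
UUUUDD: M=154.0222, payoff=0.0000, prob=0.019775
DDDDUD: M=109.8000, payoff=0.0000, prob=0.000732
UDDDUD: M=129.3200, payoff=0.0000, prob=0.002197
DUDDUD: M=116.3880, payoff=0.0000, prob=0.002197
UUDDUD: M=137.0792, payoff=3.9466, prob=0.006592
DDUDUD: M=109.8000, payoff=0.0000, prob=0.002197
UDUDUD: M=129.3200, payoff=3.9466, prob=0.006592
DUUDUD: M=123.3713, payoff=3.9466, prob=0.006592
UUUDUD: M=145.3040, payoff=0.0000, prob=0.019775
DDDUUD: M=109.8000, payoff=0.0000, prob=0.002197
UDDUUD: M=129.3200, payoff=3.9466, prob=0.006592
DUDUUD: M=117.6962, payoff=3.9466, prob=0.006592
UUDUUD: M=138.6200, payoff=22.7780, prob=0.019775
DDUUUD: M=117.6962, payoff=3.9466, prob=0.006592
UDUUUD: M=138.6200, payoff=22.7780, prob=0.019775
DUUUUD: M=138.6200, payoff=22.7780, prob=0.019775
UUUUUD: M=163.2635, payoff=0.0000, prob=0.059326
DDDDDU: M=109.8000, payoff=0.0000, prob=0.000732
UDDDDU: M=129.3200, payoff=0.0000, prob=0.002197
DUDDDU: M=116.3880, payoff=0.0000, prob=0.002197
UUDDDU: M=137.0792, payoff=3.9466, prob=0.006592
DDUDDU: M=109.8000, payoff=0.0000, prob=0.002197
UDUDDU: M=129.3200, payoff=3.9466, prob=0.006592
DUUDDU: M=123.3713, payoff=3.9466, prob=0.006592
UUUDDU: M=145.3040, payoff=0.0000, prob=0.019775
DDDUDU: M=109.8000, payoff=0.0000, prob=0.002197
UDDUDU: M=129.3200, payoff=3.9466, prob=0.006592
DUDUDU: M=116.3880, payoff=3.9466, prob=0.006592
UUDUDU: M=137.0792, payoff=22.7780, prob=0.019775
DDUUDU: M=111.0342, payoff=3.9466, prob=0.006592
UDUUDU: M=130.7736, payoff=22.7780, prob=0.019775
DUUUDU: M=130.7736, payoff=22.7780, prob=0.019775
UUUUDU: M=154.0222, payoff=0.0000, prob=0.059326
DDDDUU: M=109.8000, payoff=0.0000, prob=0.002197
UDDDUU: M=129.3200, payoff=3.9466, prob=0.006592
DUDDUU: M=116.3880, payoff=3.9466, prob=0.006592
UUDDUU: M=137.0792, payoff=22.7780, prob=0.019775
DDUDUU: M=109.8000, payoff=3.9466, prob=0.006592
UDUDUU: M=129.3200, payoff=22.7780, prob=0.019775
DUUDUU: M=124.7580, payoff=22.7780, prob=0.019775
UUUDUU: M=146.9372, payoff=0.0000, prob=0.059326
DDDUUU: M=109.8000, payoff=3.9466, prob=0.006592
UDDUUU: M=129.3200, payoff=22.7780, prob=0.019775
DUDUUU: M=124.7580, payoff=22.7780, prob=0.019775
UUDUUU: M=146.9372, payoff=0.0000, prob=0.059326
DDUUUU: M=124.7580, payoff=22.7780, prob=0.019775
UDUUUU: M=146.9372, payoff=0.0000, prob=0.059326
DUUUUU: M=146.9372, payoff=0.0000, prob=0.059326
UUUUUU: M=173.0593, payoff=0.0000, prob=0.177979
Price = Σ prob·payoff / R^6 = 5.899606 / 1.126162 = 5.2387

price = 5.2387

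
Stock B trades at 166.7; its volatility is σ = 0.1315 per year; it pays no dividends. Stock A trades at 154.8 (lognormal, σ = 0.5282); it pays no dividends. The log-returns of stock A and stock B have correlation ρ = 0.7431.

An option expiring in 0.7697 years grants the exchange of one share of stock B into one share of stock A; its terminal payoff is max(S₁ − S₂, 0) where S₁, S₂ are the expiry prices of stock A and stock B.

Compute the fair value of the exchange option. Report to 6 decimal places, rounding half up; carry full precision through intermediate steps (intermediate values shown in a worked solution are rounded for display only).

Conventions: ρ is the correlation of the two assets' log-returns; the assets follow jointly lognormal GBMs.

exchange price = 19.065043

σ_eff = √(σ₁² + σ₂² − 2ρσ₁σ₂) = √(0.5282² + 0.1315² − 2·0.7431·0.5282·0.1315) = 0.439384
d₁ = (ln(S₁/S₂) + (q₂ − q₁ + σ_eff²/2)T) / (σ_eff√T) = (ln(154.8/166.7) + (0.0 − 0.0 + 0.096529)·0.7697) / 0.385483 = 0.000614
d₂ = d₁ − σ_eff√T = 0.000614 − 0.385483 = -0.384869
N(d₁) = 0.500245,  N(d₂) = 0.350167
V = S₁·e^{−q₁T}·N(d₁) − S₂·e^{−q₂T}·N(d₂) = 77.437930 − 58.372887 = 19.065043
Key observation: no risk-free rate is needed — with the second asset as numeraire the exchange option is a call on the ratio S₁/S₂, and r cancels out of the value.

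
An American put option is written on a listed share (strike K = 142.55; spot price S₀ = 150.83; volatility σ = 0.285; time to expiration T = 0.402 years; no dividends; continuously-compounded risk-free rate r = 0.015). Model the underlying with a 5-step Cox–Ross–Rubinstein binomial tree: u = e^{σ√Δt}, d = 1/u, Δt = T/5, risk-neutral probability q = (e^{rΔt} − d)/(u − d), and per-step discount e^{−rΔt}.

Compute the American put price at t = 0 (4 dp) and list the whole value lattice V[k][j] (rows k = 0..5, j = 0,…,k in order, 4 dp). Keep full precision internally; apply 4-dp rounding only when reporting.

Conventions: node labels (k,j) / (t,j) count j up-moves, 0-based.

price = 6.6940
tree:
6.6940
10.6160 2.5836
16.3513 4.6073 0.4606
24.1914 8.1419 0.8994 0.0000
33.3799 14.2296 1.7562 0.0000 0.0000
41.8550 24.1914 3.4293 0.0000 0.0000 0.0000

Δt=0.08040, u=1.08417, d=0.92237, q=0.48727, disc=e^(-rΔt)=0.99879
k=5 terminal: V=max(K-S,0) → 41.8550 24.1914 3.4293 0.0000 0.0000 0.0000
k=4: j=0 S=109.1701 intr=33.3799 cont=33.2080 V=33.3799[EX]; j=1 S=128.3204 intr=14.2296 cont=14.0578 V=14.2296[EX]; j=2 S=150.8300 intr=0.0000 cont=1.7562 V=1.7562[hold]; j=3 S=177.2881 intr=0.0000 cont=0.0000 V=0.0000[hold]; j=4 S=208.3875 intr=0.0000 cont=0.0000 V=0.0000[hold]
k=3: j=0 S=118.3586 intr=24.1914 cont=24.0196 V=24.1914[EX]; j=1 S=139.1207 intr=3.4293 cont=8.1419 V=8.1419[hold]; j=2 S=163.5248 intr=0.0000 cont=0.8994 V=0.8994[hold]; j=3 S=192.2098 intr=0.0000 cont=0.0000 V=0.0000[hold]
k=2: j=0 S=128.3204 intr=14.2296 cont=16.3513 V=16.3513[hold]; j=1 S=150.8300 intr=0.0000 cont=4.6073 V=4.6073[hold]; j=2 S=177.2881 intr=0.0000 cont=0.4606 V=0.4606[hold]
k=1: j=0 S=139.1207 intr=3.4293 cont=10.6160 V=10.6160[hold]; j=1 S=163.5248 intr=0.0000 cont=2.5836 V=2.5836[hold]
k=0: j=0 S=150.8300 intr=0.0000 cont=6.6940 V=6.6940[hold]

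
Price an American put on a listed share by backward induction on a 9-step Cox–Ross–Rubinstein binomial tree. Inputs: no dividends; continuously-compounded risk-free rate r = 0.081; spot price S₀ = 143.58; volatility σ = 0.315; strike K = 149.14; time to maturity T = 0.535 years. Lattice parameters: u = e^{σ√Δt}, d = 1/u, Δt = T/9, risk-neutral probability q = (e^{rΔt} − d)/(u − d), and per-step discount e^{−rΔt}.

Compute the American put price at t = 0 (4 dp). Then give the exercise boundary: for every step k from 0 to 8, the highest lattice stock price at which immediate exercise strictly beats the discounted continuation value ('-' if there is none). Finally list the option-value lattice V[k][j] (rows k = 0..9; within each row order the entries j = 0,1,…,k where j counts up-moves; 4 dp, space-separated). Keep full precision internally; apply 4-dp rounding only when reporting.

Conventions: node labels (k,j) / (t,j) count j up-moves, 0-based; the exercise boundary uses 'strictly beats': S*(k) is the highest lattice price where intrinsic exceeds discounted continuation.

price = 13.7003
boundary = - - - 114.0332 105.6032 114.0332 123.1361 114.0332 123.1361
tree:
13.7003
19.3497 8.4490
26.5014 12.7211 4.4601
35.1068 18.5558 7.2842 1.8126
43.5368 26.0797 11.5653 3.2758 0.4361
51.3436 35.1068 17.7284 5.8047 0.8983 0.0000
58.5733 43.5368 26.0039 10.0143 1.8504 0.0000 0.0000
65.2685 51.3436 35.1068 16.6261 3.8117 0.0000 0.0000 0.0000
71.4687 58.5733 43.5368 26.0039 7.8519 0.0000 0.0000 0.0000 0.0000
77.2106 65.2685 51.3436 35.1068 16.1743 0.0000 0.0000 0.0000 0.0000 0.0000

params: Δt=0.05944 u=1.07983 d=0.92607 q=0.51220 e^(-rΔt)=0.99520
t_9 payoffs: 77.2106 65.2685 51.3436 35.1068 16.1743 0.0000 0.0000 0.0000 0.0000 0.0000
t_8: node(8,0) S=77.6713 payoff=71.4687 vs cont=70.7524 → 71.4687 [stop]  node(8,1) S=90.5667 payoff=58.5733 vs cont=57.8569 → 58.5733 [stop]  node(8,2) S=105.6032 payoff=43.5368 vs cont=42.8204 → 43.5368 [stop]  node(8,3) S=123.1361 payoff=26.0039 vs cont=25.2875 → 26.0039 [stop]  node(8,4) S=143.5800 payoff=5.5600 vs cont=7.8519 → 7.8519 [wait]  node(8,5) S=167.4181 payoff=0.0000 vs cont=0.0000 → 0.0000 [wait]  node(8,6) S=195.2139 payoff=0.0000 vs cont=0.0000 → 0.0000 [wait]  node(8,7) S=227.6246 payoff=0.0000 vs cont=0.0000 → 0.0000 [wait]  node(8,8) S=265.4163 payoff=0.0000 vs cont=0.0000 → 0.0000 [wait]  ⇒ S*(8)=123.1361
t_7: node(7,0) S=83.8715 payoff=65.2685 vs cont=64.5521 → 65.2685 [stop]  node(7,1) S=97.7964 payoff=51.3436 vs cont=50.6272 → 51.3436 [stop]  node(7,2) S=114.0332 payoff=35.1068 vs cont=34.3904 → 35.1068 [stop]  node(7,3) S=132.9657 payoff=16.1743 vs cont=16.6261 → 16.6261 [wait]  node(7,4) S=155.0416 payoff=0.0000 vs cont=3.8117 → 3.8117 [wait]  node(7,5) S=180.7826 payoff=0.0000 vs cont=0.0000 → 0.0000 [wait]  node(7,6) S=210.7972 payoff=0.0000 vs cont=0.0000 → 0.0000 [wait]  node(7,7) S=245.7952 payoff=0.0000 vs cont=0.0000 → 0.0000 [wait]  ⇒ S*(7)=114.0332
t_6: node(6,0) S=90.5667 payoff=58.5733 vs cont=57.8569 → 58.5733 [stop]  node(6,1) S=105.6032 payoff=43.5368 vs cont=42.8204 → 43.5368 [stop]  node(6,2) S=123.1361 payoff=26.0039 vs cont=25.5178 → 26.0039 [stop]  node(6,3) S=143.5800 payoff=5.5600 vs cont=10.0143 → 10.0143 [wait]  node(6,4) S=167.4181 payoff=0.0000 vs cont=1.8504 → 1.8504 [wait]  node(6,5) S=195.2139 payoff=0.0000 vs cont=0.0000 → 0.0000 [wait]  node(6,6) S=227.6246 payoff=0.0000 vs cont=0.0000 → 0.0000 [wait]  ⇒ S*(6)=123.1361
t_5: node(5,0) S=97.7964 payoff=51.3436 vs cont=50.6272 → 51.3436 [stop]  node(5,1) S=114.0332 payoff=35.1068 vs cont=34.3904 → 35.1068 [stop]  node(5,2) S=132.9657 payoff=16.1743 vs cont=17.7284 → 17.7284 [wait]  node(5,3) S=155.0416 payoff=0.0000 vs cont=5.8047 → 5.8047 [wait]  node(5,4) S=180.7826 payoff=0.0000 vs cont=0.8983 → 0.8983 [wait]  node(5,5) S=210.7972 payoff=0.0000 vs cont=0.0000 → 0.0000 [wait]  ⇒ S*(5)=114.0332
t_4: node(4,0) S=105.6032 payoff=43.5368 vs cont=42.8204 → 43.5368 [stop]  node(4,1) S=123.1361 payoff=26.0039 vs cont=26.0797 → 26.0797 [wait]  node(4,2) S=143.5800 payoff=5.5600 vs cont=11.5653 → 11.5653 [wait]  node(4,3) S=167.4181 payoff=0.0000 vs cont=3.2758 → 3.2758 [wait]  node(4,4) S=195.2139 payoff=0.0000 vs cont=0.4361 → 0.4361 [wait]  ⇒ S*(4)=105.6032
t_3: node(3,0) S=114.0332 payoff=35.1068 vs cont=34.4291 → 35.1068 [stop]  node(3,1) S=132.9657 payoff=16.1743 vs cont=18.5558 → 18.5558 [wait]  node(3,2) S=155.0416 payoff=0.0000 vs cont=7.2842 → 7.2842 [wait]  node(3,3) S=180.7826 payoff=0.0000 vs cont=1.8126 → 1.8126 [wait]  ⇒ S*(3)=114.0332
t_2: node(2,0) S=123.1361 payoff=26.0039 vs cont=26.5014 → 26.5014 [wait]  node(2,1) S=143.5800 payoff=5.5600 vs cont=12.7211 → 12.7211 [wait]  node(2,2) S=167.4181 payoff=0.0000 vs cont=4.4601 → 4.4601 [wait]  ⇒ S*(2)=-
t_1: node(1,0) S=132.9657 payoff=16.1743 vs cont=19.3497 → 19.3497 [wait]  node(1,1) S=155.0416 payoff=0.0000 vs cont=8.4490 → 8.4490 [wait]  ⇒ S*(1)=-
t_0: node(0,0) S=143.5800 payoff=5.5600 vs cont=13.7003 → 13.7003 [wait]  ⇒ S*(0)=-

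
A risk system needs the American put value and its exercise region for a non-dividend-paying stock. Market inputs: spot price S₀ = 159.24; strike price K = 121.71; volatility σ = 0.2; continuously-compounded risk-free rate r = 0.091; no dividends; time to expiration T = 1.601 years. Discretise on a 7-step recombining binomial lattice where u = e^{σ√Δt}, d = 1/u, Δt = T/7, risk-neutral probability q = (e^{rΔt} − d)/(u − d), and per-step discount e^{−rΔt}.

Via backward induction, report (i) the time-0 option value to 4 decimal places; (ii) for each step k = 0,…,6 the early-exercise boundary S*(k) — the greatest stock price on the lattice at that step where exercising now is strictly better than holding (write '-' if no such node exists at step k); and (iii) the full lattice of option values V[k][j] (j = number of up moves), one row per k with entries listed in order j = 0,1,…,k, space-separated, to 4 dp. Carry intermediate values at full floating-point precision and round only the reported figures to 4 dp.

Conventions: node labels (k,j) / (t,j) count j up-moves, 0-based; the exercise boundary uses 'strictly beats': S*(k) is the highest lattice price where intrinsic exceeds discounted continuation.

price = 0.7951
boundary = - - - - 108.6161 98.7086 108.6161
tree:
0.7951
1.6594 0.2127
3.3974 0.4905 0.0241
6.7842 1.1254 0.0593 0.0000
13.0939 2.5678 0.1462 0.0000 0.0000
23.0014 5.8209 0.3606 0.0000 0.0000 0.0000
32.0053 13.0939 0.8890 0.0000 0.0000 0.0000 0.0000
40.1878 23.0014 2.1919 0.0000 0.0000 0.0000 0.0000 0.0000

Δt=0.22871  u=1.10037  d=0.90878  q=0.58588  discount=0.97940
step 7 (expiry): payoffs max(K−S,0) = 40.1878 23.0014 2.1919 0.0000 0.0000 0.0000 0.0000 0.0000
step 6: (k=6,j=0): S=89.7047, K−S=32.0053, hold=29.4983 ⇒ V=32.0053 exercise | (k=6,j=1): S=108.6161, K−S=13.0939, hold=10.5869 ⇒ V=13.0939 exercise | (k=6,j=2): S=131.5144, K−S=0.0000, hold=0.8890 ⇒ V=0.8890 continue | (k=6,j=3): S=159.2400, K−S=0.0000, hold=0.0000 ⇒ V=0.0000 continue | (k=6,j=4): S=192.8107, K−S=0.0000, hold=0.0000 ⇒ V=0.0000 continue | (k=6,j=5): S=233.4587, K−S=0.0000, hold=0.0000 ⇒ V=0.0000 continue | (k=6,j=6): S=282.6760, K−S=0.0000, hold=0.0000 ⇒ V=0.0000 continue  boundary S*=108.6161
step 5: (k=5,j=0): S=98.7086, K−S=23.0014, hold=20.4945 ⇒ V=23.0014 exercise | (k=5,j=1): S=119.5181, K−S=2.1919, hold=5.8209 ⇒ V=5.8209 continue | (k=5,j=2): S=144.7147, K−S=0.0000, hold=0.3606 ⇒ V=0.3606 continue | (k=5,j=3): S=175.2232, K−S=0.0000, hold=0.0000 ⇒ V=0.0000 continue | (k=5,j=4): S=212.1635, K−S=0.0000, hold=0.0000 ⇒ V=0.0000 continue | (k=5,j=5): S=256.8914, K−S=0.0000, hold=0.0000 ⇒ V=0.0000 continue  boundary S*=98.7086
step 4: (k=4,j=0): S=108.6161, K−S=13.0939, hold=12.6693 ⇒ V=13.0939 exercise | (k=4,j=1): S=131.5144, K−S=0.0000, hold=2.5678 ⇒ V=2.5678 continue | (k=4,j=2): S=159.2400, K−S=0.0000, hold=0.1462 ⇒ V=0.1462 continue | (k=4,j=3): S=192.8107, K−S=0.0000, hold=0.0000 ⇒ V=0.0000 continue | (k=4,j=4): S=233.4587, K−S=0.0000, hold=0.0000 ⇒ V=0.0000 continue  boundary S*=108.6161
step 3: (k=3,j=0): S=119.5181, K−S=2.1919, hold=6.7842 ⇒ V=6.7842 continue | (k=3,j=1): S=144.7147, K−S=0.0000, hold=1.1254 ⇒ V=1.1254 continue | (k=3,j=2): S=175.2232, K−S=0.0000, hold=0.0593 ⇒ V=0.0593 continue | (k=3,j=3): S=212.1635, K−S=0.0000, hold=0.0000 ⇒ V=0.0000 continue  boundary S*=-
step 2: (k=2,j=0): S=131.5144, K−S=0.0000, hold=3.3974 ⇒ V=3.3974 continue | (k=2,j=1): S=159.2400, K−S=0.0000, hold=0.4905 ⇒ V=0.4905 continue | (k=2,j=2): S=192.8107, K−S=0.0000, hold=0.0241 ⇒ V=0.0241 continue  boundary S*=-
step 1: (k=1,j=0): S=144.7147, K−S=0.0000, hold=1.6594 ⇒ V=1.6594 continue | (k=1,j=1): S=175.2232, K−S=0.0000, hold=0.2127 ⇒ V=0.2127 continue  boundary S*=-
step 0: (k=0,j=0): S=159.2400, K−S=0.0000, hold=0.7951 ⇒ V=0.7951 continue  boundary S*=-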